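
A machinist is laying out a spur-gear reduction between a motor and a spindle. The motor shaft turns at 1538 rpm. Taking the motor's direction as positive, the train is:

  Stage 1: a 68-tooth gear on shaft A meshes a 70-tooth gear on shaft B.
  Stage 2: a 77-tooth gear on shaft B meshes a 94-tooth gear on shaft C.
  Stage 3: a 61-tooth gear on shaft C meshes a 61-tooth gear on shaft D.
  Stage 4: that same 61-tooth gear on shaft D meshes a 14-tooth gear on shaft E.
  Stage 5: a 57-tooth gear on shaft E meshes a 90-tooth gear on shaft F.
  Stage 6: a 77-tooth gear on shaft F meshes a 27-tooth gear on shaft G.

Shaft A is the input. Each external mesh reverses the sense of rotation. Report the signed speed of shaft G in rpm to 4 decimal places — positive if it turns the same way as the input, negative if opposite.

Stage 1 [68T→70T]: ω = 1538.0000×68/70 = 1494.0571 rpm, dir flips to −; running = −1494.0571
Stage 2 [77T→94T]: ω = 1494.0571×77/94 = 1223.8553 rpm, dir flips to +; running = +1223.8553
Stage 3 [61T→61T]: ω = 1223.8553×61/61 = 1223.8553 rpm, dir flips to −; running = −1223.8553
Stage 4 [61T→14T]: ω = 1223.8553×61/14 = 5332.5125 rpm, dir flips to +; running = +5332.5125
Stage 5 [57T→90T]: ω = 5332.5125×57/90 = 3377.2579 rpm, dir flips to −; running = −3377.2579
Stage 6 [77T→27T]: ω = 3377.2579×77/27 = 9631.4392 rpm, dir flips to +; running = +9631.4392

+9631.4392 rpm (same as input, |ω| = 9631.4392 rpm)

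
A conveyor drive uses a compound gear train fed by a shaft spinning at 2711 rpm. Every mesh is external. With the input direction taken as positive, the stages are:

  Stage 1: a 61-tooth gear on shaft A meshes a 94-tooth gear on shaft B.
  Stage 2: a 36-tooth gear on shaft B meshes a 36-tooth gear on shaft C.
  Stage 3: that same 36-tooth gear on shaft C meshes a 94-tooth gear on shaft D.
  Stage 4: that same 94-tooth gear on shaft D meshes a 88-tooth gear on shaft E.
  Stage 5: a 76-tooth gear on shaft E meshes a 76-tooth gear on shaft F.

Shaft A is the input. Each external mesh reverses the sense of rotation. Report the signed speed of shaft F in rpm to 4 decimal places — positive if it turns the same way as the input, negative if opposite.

Stage 1 [61T→94T]: ω = 2711.0000×61/94 = 1759.2660 rpm, dir flips to −; running = −1759.2660
Stage 2 [36T→36T]: ω = 1759.2660×36/36 = 1759.2660 rpm, dir flips to +; running = +1759.2660
Stage 3 [36T→94T]: ω = 1759.2660×36/94 = 673.7614 rpm, dir flips to −; running = −673.7614
Stage 4 [94T→88T]: ω = 673.7614×94/88 = 719.6997 rpm, dir flips to +; running = +719.6997
Stage 5 [76T→76T]: ω = 719.6997×76/76 = 719.6997 rpm, dir flips to −; running = −719.6997

-719.6997 rpm (opposite to input, |ω| = 719.6997 rpm)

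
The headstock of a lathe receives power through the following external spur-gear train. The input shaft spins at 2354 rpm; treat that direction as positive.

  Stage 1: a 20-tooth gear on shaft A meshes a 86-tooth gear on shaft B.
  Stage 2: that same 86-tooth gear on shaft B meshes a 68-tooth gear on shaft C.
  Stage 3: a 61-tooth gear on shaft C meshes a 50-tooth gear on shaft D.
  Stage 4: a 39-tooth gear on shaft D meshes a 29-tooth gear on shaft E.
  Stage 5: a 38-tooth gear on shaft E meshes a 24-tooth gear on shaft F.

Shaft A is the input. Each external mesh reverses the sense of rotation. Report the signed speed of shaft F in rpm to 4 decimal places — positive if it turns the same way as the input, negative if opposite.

-1798.5658 rpm (opposite to input, |ω| = 1798.5658 rpm)

Stage 1 [20T→86T]: ω = 2354.0000×20/86 = 547.4419 rpm, dir flips to −; running = −547.4419
Stage 2 [86T→68T]: ω = 547.4419×86/68 = 692.3529 rpm, dir flips to +; running = +692.3529
Stage 3 [61T→50T]: ω = 692.3529×61/50 = 844.6706 rpm, dir flips to −; running = −844.6706
Stage 4 [39T→29T]: ω = 844.6706×39/29 = 1135.9363 rpm, dir flips to +; running = +1135.9363
Stage 5 [38T→24T]: ω = 1135.9363×38/24 = 1798.5658 rpm, dir flips to −; running = −1798.5658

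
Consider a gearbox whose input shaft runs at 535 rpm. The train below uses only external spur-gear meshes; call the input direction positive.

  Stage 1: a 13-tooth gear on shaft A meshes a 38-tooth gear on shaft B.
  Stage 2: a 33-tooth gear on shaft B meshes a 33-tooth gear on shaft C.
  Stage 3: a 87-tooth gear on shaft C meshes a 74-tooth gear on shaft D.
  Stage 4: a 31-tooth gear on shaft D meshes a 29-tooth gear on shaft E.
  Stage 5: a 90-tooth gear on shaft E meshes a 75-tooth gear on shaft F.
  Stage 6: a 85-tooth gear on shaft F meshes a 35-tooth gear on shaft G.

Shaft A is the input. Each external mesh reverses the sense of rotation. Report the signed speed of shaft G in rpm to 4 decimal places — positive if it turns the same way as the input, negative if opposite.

+670.3427 rpm (same as input, |ω| = 670.3427 rpm)

Stage 1 [13T→38T]: ω = 535.0000×13/38 = 183.0263 rpm, dir flips to −; running = −183.0263
Stage 2 [33T→33T]: ω = 183.0263×33/33 = 183.0263 rpm, dir flips to +; running = +183.0263
Stage 3 [87T→74T]: ω = 183.0263×87/74 = 215.1796 rpm, dir flips to −; running = −215.1796
Stage 4 [31T→29T]: ω = 215.1796×31/29 = 230.0196 rpm, dir flips to +; running = +230.0196
Stage 5 [90T→75T]: ω = 230.0196×90/75 = 276.0235 rpm, dir flips to −; running = −276.0235
Stage 6 [85T→35T]: ω = 276.0235×85/35 = 670.3427 rpm, dir flips to +; running = +670.3427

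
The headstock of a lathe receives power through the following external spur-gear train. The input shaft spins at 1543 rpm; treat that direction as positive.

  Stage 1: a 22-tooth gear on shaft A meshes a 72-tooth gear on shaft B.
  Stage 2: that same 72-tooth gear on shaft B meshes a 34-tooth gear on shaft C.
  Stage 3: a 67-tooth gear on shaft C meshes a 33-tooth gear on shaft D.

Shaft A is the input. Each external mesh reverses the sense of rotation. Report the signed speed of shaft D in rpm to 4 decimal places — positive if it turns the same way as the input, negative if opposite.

Stage 1 [22T→72T]: ω = 1543.0000×22/72 = 471.4722 rpm, dir flips to −; running = −471.4722
Stage 2 [72T→34T]: ω = 471.4722×72/34 = 998.4118 rpm, dir flips to +; running = +998.4118
Stage 3 [67T→33T]: ω = 998.4118×67/33 = 2027.0784 rpm, dir flips to −; running = −2027.0784

-2027.0784 rpm (opposite to input, |ω| = 2027.0784 rpm)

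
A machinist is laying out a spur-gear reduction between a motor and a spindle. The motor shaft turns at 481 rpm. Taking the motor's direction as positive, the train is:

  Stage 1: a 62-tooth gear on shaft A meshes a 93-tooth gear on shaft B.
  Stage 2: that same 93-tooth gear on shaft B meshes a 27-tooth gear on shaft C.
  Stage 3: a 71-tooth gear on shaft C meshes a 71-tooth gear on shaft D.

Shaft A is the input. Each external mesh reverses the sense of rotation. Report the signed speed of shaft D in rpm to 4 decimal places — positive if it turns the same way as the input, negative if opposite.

Stage 1 [62T→93T]: ω = 481.0000×62/93 = 320.6667 rpm, dir flips to −; running = −320.6667
Stage 2 [93T→27T]: ω = 320.6667×93/27 = 1104.5185 rpm, dir flips to +; running = +1104.5185
Stage 3 [71T→71T]: ω = 1104.5185×71/71 = 1104.5185 rpm, dir flips to −; running = −1104.5185

-1104.5185 rpm (opposite to input, |ω| = 1104.5185 rpm)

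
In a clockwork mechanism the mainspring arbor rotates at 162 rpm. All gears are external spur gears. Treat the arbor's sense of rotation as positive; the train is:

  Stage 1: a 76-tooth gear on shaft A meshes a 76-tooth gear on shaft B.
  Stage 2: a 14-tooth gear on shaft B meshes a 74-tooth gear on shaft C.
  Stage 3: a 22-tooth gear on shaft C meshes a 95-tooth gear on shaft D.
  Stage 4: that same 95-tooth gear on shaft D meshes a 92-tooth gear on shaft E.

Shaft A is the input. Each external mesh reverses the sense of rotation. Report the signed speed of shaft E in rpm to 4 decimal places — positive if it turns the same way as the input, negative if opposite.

Stage 1 [76T→76T]: ω = 162.0000×76/76 = 162.0000 rpm, dir flips to −; running = −162.0000
Stage 2 [14T→74T]: ω = 162.0000×14/74 = 30.6486 rpm, dir flips to +; running = +30.6486
Stage 3 [22T→95T]: ω = 30.6486×22/95 = 7.0976 rpm, dir flips to −; running = −7.0976
Stage 4 [95T→92T]: ω = 7.0976×95/92 = 7.3290 rpm, dir flips to +; running = +7.3290

+7.3290 rpm (same as input, |ω| = 7.3290 rpm)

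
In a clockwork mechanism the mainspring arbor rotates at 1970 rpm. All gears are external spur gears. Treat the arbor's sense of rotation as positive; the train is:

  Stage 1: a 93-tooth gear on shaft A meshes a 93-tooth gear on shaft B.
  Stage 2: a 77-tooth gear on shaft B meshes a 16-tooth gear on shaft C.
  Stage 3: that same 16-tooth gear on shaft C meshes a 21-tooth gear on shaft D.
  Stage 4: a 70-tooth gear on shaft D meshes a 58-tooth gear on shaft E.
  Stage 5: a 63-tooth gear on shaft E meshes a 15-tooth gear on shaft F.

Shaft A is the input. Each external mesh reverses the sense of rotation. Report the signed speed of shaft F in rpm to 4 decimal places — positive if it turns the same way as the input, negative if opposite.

Stage 1 [93T→93T]: ω = 1970.0000×93/93 = 1970.0000 rpm, dir flips to −; running = −1970.0000
Stage 2 [77T→16T]: ω = 1970.0000×77/16 = 9480.6250 rpm, dir flips to +; running = +9480.6250
Stage 3 [16T→21T]: ω = 9480.6250×16/21 = 7223.3333 rpm, dir flips to −; running = −7223.3333
Stage 4 [70T→58T]: ω = 7223.3333×70/58 = 8717.8161 rpm, dir flips to +; running = +8717.8161
Stage 5 [63T→15T]: ω = 8717.8161×63/15 = 36614.8276 rpm, dir flips to −; running = −36614.8276

-36614.8276 rpm (opposite to input, |ω| = 36614.8276 rpm)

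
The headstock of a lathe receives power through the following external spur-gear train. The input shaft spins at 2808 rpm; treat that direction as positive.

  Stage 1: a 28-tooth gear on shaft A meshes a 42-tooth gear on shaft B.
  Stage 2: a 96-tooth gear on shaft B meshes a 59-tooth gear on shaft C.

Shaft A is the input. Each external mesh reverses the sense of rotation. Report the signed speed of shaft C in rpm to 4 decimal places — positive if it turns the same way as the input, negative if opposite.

Stage 1 [28T→42T]: ω = 2808.0000×28/42 = 1872.0000 rpm, dir flips to −; running = −1872.0000
Stage 2 [96T→59T]: ω = 1872.0000×96/59 = 3045.9661 rpm, dir flips to +; running = +3045.9661

+3045.9661 rpm (same as input, |ω| = 3045.9661 rpm)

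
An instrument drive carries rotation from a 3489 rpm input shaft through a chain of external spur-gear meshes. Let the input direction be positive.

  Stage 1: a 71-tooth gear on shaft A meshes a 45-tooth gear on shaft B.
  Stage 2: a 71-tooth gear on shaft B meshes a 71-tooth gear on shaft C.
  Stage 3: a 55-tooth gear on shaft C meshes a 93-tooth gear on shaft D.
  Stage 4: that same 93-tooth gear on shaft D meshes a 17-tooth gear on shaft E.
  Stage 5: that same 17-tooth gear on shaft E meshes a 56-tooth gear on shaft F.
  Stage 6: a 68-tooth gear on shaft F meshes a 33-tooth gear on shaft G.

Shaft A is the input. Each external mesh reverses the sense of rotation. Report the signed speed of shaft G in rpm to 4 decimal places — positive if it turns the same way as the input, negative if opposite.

Stage 1 [71T→45T]: ω = 3489.0000×71/45 = 5504.8667 rpm, dir flips to −; running = −5504.8667
Stage 2 [71T→71T]: ω = 5504.8667×71/71 = 5504.8667 rpm, dir flips to +; running = +5504.8667
Stage 3 [55T→93T]: ω = 5504.8667×55/93 = 3255.5663 rpm, dir flips to −; running = −3255.5663
Stage 4 [93T→17T]: ω = 3255.5663×93/17 = 17809.8627 rpm, dir flips to +; running = +17809.8627
Stage 5 [17T→56T]: ω = 17809.8627×17/56 = 5406.5655 rpm, dir flips to −; running = −5406.5655
Stage 6 [68T→33T]: ω = 5406.5655×68/33 = 11140.8016 rpm, dir flips to +; running = +11140.8016

+11140.8016 rpm (same as input, |ω| = 11140.8016 rpm)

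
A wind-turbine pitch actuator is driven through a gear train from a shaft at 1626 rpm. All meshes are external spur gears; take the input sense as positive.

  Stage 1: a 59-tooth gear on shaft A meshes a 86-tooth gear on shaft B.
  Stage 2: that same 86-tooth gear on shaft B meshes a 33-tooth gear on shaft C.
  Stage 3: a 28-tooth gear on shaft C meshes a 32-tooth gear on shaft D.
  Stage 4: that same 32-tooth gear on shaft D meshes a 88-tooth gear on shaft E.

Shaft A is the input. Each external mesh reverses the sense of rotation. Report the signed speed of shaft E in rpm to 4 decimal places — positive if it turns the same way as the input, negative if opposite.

+924.9835 rpm (same as input, |ω| = 924.9835 rpm)

Stage 1 [59T→86T]: ω = 1626.0000×59/86 = 1115.5116 rpm, dir flips to −; running = −1115.5116
Stage 2 [86T→33T]: ω = 1115.5116×86/33 = 2907.0909 rpm, dir flips to +; running = +2907.0909
Stage 3 [28T→32T]: ω = 2907.0909×28/32 = 2543.7045 rpm, dir flips to −; running = −2543.7045
Stage 4 [32T→88T]: ω = 2543.7045×32/88 = 924.9835 rpm, dir flips to +; running = +924.9835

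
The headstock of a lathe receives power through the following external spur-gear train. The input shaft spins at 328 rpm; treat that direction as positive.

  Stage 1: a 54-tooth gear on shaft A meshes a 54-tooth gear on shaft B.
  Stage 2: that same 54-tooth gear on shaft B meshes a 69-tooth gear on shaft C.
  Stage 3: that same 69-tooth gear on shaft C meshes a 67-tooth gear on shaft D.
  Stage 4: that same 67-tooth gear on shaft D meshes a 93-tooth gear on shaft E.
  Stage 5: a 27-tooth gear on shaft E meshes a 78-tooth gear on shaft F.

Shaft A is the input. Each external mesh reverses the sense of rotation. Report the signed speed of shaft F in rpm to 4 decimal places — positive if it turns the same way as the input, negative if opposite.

-65.9256 rpm (opposite to input, |ω| = 65.9256 rpm)

Stage 1 [54T→54T]: ω = 328.0000×54/54 = 328.0000 rpm, dir flips to −; running = −328.0000
Stage 2 [54T→69T]: ω = 328.0000×54/69 = 256.6957 rpm, dir flips to +; running = +256.6957
Stage 3 [69T→67T]: ω = 256.6957×69/67 = 264.3582 rpm, dir flips to −; running = −264.3582
Stage 4 [67T→93T]: ω = 264.3582×67/93 = 190.4516 rpm, dir flips to +; running = +190.4516
Stage 5 [27T→78T]: ω = 190.4516×27/78 = 65.9256 rpm, dir flips to −; running = −65.9256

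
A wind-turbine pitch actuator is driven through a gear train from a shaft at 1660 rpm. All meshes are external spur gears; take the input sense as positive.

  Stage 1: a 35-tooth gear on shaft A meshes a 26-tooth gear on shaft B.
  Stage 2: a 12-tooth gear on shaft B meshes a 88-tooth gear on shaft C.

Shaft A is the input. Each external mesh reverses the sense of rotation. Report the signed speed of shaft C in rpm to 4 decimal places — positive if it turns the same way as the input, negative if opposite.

+304.7203 rpm (same as input, |ω| = 304.7203 rpm)

Stage 1 [35T→26T]: ω = 1660.0000×35/26 = 2234.6154 rpm, dir flips to −; running = −2234.6154
Stage 2 [12T→88T]: ω = 2234.6154×12/88 = 304.7203 rpm, dir flips to +; running = +304.7203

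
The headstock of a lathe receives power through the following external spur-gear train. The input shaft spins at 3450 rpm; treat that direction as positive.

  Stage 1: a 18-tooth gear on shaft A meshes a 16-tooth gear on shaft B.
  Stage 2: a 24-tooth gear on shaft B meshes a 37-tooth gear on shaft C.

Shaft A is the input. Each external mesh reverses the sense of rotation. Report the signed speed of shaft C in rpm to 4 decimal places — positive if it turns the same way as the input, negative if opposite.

Stage 1 [18T→16T]: ω = 3450.0000×18/16 = 3881.2500 rpm, dir flips to −; running = −3881.2500
Stage 2 [24T→37T]: ω = 3881.2500×24/37 = 2517.5676 rpm, dir flips to +; running = +2517.5676

+2517.5676 rpm (same as input, |ω| = 2517.5676 rpm)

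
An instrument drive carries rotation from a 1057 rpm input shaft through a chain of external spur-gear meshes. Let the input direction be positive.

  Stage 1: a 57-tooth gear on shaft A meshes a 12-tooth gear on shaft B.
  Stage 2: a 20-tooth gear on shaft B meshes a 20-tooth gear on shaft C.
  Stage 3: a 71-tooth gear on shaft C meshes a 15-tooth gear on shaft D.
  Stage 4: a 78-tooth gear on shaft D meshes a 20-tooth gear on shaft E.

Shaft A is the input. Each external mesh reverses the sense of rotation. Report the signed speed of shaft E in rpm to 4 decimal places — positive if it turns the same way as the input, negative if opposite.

+92683.0450 rpm (same as input, |ω| = 92683.0450 rpm)

Stage 1 [57T→12T]: ω = 1057.0000×57/12 = 5020.7500 rpm, dir flips to −; running = −5020.7500
Stage 2 [20T→20T]: ω = 5020.7500×20/20 = 5020.7500 rpm, dir flips to +; running = +5020.7500
Stage 3 [71T→15T]: ω = 5020.7500×71/15 = 23764.8833 rpm, dir flips to −; running = −23764.8833
Stage 4 [78T→20T]: ω = 23764.8833×78/20 = 92683.0450 rpm, dir flips to +; running = +92683.0450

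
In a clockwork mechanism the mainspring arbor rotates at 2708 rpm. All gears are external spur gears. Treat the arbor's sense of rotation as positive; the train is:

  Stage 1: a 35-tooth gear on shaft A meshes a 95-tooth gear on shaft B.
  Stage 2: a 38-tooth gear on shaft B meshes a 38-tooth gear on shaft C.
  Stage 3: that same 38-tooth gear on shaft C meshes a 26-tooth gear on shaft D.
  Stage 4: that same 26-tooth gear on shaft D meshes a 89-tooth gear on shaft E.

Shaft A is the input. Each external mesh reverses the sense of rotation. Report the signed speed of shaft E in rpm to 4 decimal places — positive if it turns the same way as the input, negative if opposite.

Stage 1 [35T→95T]: ω = 2708.0000×35/95 = 997.6842 rpm, dir flips to −; running = −997.6842
Stage 2 [38T→38T]: ω = 997.6842×38/38 = 997.6842 rpm, dir flips to +; running = +997.6842
Stage 3 [38T→26T]: ω = 997.6842×38/26 = 1458.1538 rpm, dir flips to −; running = −1458.1538
Stage 4 [26T→89T]: ω = 1458.1538×26/89 = 425.9775 rpm, dir flips to +; running = +425.9775

+425.9775 rpm (same as input, |ω| = 425.9775 rpm)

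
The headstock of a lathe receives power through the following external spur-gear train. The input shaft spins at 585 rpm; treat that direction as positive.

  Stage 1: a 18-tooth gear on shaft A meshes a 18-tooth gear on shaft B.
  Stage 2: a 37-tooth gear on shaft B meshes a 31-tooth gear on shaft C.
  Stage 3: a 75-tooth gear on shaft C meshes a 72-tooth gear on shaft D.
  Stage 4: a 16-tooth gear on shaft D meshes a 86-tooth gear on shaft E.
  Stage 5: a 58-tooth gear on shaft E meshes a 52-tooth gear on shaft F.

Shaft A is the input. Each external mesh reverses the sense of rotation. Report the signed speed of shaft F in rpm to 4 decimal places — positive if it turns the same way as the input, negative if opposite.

-150.9284 rpm (opposite to input, |ω| = 150.9284 rpm)

Stage 1 [18T→18T]: ω = 585.0000×18/18 = 585.0000 rpm, dir flips to −; running = −585.0000
Stage 2 [37T→31T]: ω = 585.0000×37/31 = 698.2258 rpm, dir flips to +; running = +698.2258
Stage 3 [75T→72T]: ω = 698.2258×75/72 = 727.3185 rpm, dir flips to −; running = −727.3185
Stage 4 [16T→86T]: ω = 727.3185×16/86 = 135.3151 rpm, dir flips to +; running = +135.3151
Stage 5 [58T→52T]: ω = 135.3151×58/52 = 150.9284 rpm, dir flips to −; running = −150.9284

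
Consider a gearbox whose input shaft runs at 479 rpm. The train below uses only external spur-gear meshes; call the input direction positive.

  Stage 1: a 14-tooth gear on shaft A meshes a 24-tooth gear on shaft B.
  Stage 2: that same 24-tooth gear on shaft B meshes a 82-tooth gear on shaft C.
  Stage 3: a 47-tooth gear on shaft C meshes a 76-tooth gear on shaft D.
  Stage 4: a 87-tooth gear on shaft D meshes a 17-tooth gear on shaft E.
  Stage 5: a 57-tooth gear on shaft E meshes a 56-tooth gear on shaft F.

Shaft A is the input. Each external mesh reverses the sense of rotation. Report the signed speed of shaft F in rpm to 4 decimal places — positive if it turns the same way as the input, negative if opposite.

Stage 1 [14T→24T]: ω = 479.0000×14/24 = 279.4167 rpm, dir flips to −; running = −279.4167
Stage 2 [24T→82T]: ω = 279.4167×24/82 = 81.7805 rpm, dir flips to +; running = +81.7805
Stage 3 [47T→76T]: ω = 81.7805×47/76 = 50.5748 rpm, dir flips to −; running = −50.5748
Stage 4 [87T→17T]: ω = 50.5748×87/17 = 258.8239 rpm, dir flips to +; running = +258.8239
Stage 5 [57T→56T]: ω = 258.8239×57/56 = 263.4457 rpm, dir flips to −; running = −263.4457

-263.4457 rpm (opposite to input, |ω| = 263.4457 rpm)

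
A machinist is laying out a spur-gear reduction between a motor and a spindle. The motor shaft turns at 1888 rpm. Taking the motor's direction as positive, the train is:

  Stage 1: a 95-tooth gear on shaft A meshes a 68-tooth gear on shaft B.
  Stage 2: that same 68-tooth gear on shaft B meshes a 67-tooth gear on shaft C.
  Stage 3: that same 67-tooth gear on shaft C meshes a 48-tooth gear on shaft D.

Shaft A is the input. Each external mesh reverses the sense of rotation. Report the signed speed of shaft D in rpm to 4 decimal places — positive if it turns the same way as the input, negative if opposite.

Stage 1 [95T→68T]: ω = 1888.0000×95/68 = 2637.6471 rpm, dir flips to −; running = −2637.6471
Stage 2 [68T→67T]: ω = 2637.6471×68/67 = 2677.0149 rpm, dir flips to +; running = +2677.0149
Stage 3 [67T→48T]: ω = 2677.0149×67/48 = 3736.6667 rpm, dir flips to −; running = −3736.6667

-3736.6667 rpm (opposite to input, |ω| = 3736.6667 rpm)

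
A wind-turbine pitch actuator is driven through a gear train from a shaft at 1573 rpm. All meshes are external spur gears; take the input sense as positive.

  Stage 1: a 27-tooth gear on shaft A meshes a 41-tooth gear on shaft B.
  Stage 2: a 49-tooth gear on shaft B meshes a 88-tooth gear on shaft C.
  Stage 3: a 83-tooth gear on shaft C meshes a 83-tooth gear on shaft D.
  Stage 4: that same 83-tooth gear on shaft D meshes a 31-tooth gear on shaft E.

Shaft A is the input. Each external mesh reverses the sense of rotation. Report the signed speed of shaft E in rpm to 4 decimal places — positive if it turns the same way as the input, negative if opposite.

+1544.3241 rpm (same as input, |ω| = 1544.3241 rpm)

Stage 1 [27T→41T]: ω = 1573.0000×27/41 = 1035.8780 rpm, dir flips to −; running = −1035.8780
Stage 2 [49T→88T]: ω = 1035.8780×49/88 = 576.7957 rpm, dir flips to +; running = +576.7957
Stage 3 [83T→83T]: ω = 576.7957×83/83 = 576.7957 rpm, dir flips to −; running = −576.7957
Stage 4 [83T→31T]: ω = 576.7957×83/31 = 1544.3241 rpm, dir flips to +; running = +1544.3241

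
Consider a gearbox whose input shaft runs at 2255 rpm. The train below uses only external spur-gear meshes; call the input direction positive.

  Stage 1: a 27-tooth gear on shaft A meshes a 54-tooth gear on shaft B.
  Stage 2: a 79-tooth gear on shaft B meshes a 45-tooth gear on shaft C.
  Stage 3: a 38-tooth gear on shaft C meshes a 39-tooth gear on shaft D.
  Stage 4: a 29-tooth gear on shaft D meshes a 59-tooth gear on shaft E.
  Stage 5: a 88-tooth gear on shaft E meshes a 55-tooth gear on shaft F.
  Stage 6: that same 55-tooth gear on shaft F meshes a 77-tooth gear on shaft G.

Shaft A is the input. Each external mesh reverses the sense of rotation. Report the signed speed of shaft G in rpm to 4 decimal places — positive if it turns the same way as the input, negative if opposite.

+1083.3981 rpm (same as input, |ω| = 1083.3981 rpm)

Stage 1 [27T→54T]: ω = 2255.0000×27/54 = 1127.5000 rpm, dir flips to −; running = −1127.5000
Stage 2 [79T→45T]: ω = 1127.5000×79/45 = 1979.3889 rpm, dir flips to +; running = +1979.3889
Stage 3 [38T→39T]: ω = 1979.3889×38/39 = 1928.6353 rpm, dir flips to −; running = −1928.6353
Stage 4 [29T→59T]: ω = 1928.6353×29/59 = 947.9733 rpm, dir flips to +; running = +947.9733
Stage 5 [88T→55T]: ω = 947.9733×88/55 = 1516.7573 rpm, dir flips to −; running = −1516.7573
Stage 6 [55T→77T]: ω = 1516.7573×55/77 = 1083.3981 rpm, dir flips to +; running = +1083.3981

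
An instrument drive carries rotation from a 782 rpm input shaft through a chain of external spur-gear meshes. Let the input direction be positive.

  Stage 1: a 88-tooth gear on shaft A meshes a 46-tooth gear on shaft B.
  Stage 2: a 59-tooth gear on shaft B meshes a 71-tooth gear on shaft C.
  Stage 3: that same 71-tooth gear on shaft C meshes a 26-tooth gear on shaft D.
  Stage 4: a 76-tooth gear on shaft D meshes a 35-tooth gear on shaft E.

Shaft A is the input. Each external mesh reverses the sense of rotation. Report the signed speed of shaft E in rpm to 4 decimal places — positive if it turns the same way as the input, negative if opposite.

Stage 1 [88T→46T]: ω = 782.0000×88/46 = 1496.0000 rpm, dir flips to −; running = −1496.0000
Stage 2 [59T→71T]: ω = 1496.0000×59/71 = 1243.1549 rpm, dir flips to +; running = +1243.1549
Stage 3 [71T→26T]: ω = 1243.1549×71/26 = 3394.7692 rpm, dir flips to −; running = −3394.7692
Stage 4 [76T→35T]: ω = 3394.7692×76/35 = 7371.4989 rpm, dir flips to +; running = +7371.4989

+7371.4989 rpm (same as input, |ω| = 7371.4989 rpm)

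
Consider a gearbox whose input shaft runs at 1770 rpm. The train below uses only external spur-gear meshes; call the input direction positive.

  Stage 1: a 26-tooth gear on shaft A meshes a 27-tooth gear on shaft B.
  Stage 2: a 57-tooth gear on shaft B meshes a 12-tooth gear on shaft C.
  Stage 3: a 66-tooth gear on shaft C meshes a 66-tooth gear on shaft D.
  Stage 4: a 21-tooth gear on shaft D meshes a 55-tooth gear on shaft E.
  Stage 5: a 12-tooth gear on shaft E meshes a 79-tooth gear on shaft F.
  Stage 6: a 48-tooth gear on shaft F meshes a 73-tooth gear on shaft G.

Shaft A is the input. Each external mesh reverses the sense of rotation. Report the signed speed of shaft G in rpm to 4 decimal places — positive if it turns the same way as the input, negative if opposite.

Stage 1 [26T→27T]: ω = 1770.0000×26/27 = 1704.4444 rpm, dir flips to −; running = −1704.4444
Stage 2 [57T→12T]: ω = 1704.4444×57/12 = 8096.1111 rpm, dir flips to +; running = +8096.1111
Stage 3 [66T→66T]: ω = 8096.1111×66/66 = 8096.1111 rpm, dir flips to −; running = −8096.1111
Stage 4 [21T→55T]: ω = 8096.1111×21/55 = 3091.2424 rpm, dir flips to +; running = +3091.2424
Stage 5 [12T→79T]: ω = 3091.2424×12/79 = 469.5558 rpm, dir flips to −; running = −469.5558
Stage 6 [48T→73T]: ω = 469.5558×48/73 = 308.7490 rpm, dir flips to +; running = +308.7490

+308.7490 rpm (same as input, |ω| = 308.7490 rpm)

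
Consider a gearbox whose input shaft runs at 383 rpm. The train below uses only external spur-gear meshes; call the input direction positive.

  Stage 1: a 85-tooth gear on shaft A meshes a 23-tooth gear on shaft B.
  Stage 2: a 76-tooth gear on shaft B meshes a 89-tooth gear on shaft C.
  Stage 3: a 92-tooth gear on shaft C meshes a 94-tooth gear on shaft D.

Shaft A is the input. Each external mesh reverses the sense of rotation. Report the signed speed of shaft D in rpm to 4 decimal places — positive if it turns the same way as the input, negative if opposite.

Stage 1 [85T→23T]: ω = 383.0000×85/23 = 1415.4348 rpm, dir flips to −; running = −1415.4348
Stage 2 [76T→89T]: ω = 1415.4348×76/89 = 1208.6859 rpm, dir flips to +; running = +1208.6859
Stage 3 [92T→94T]: ω = 1208.6859×92/94 = 1182.9692 rpm, dir flips to −; running = −1182.9692

-1182.9692 rpm (opposite to input, |ω| = 1182.9692 rpm)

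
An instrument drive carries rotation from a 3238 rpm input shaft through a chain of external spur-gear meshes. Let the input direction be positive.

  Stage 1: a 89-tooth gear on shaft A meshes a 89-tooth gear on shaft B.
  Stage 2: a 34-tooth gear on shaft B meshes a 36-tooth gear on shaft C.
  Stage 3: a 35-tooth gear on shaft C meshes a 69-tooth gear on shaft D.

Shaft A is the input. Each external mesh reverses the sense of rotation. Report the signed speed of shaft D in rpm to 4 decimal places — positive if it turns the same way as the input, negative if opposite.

Stage 1 [89T→89T]: ω = 3238.0000×89/89 = 3238.0000 rpm, dir flips to −; running = −3238.0000
Stage 2 [34T→36T]: ω = 3238.0000×34/36 = 3058.1111 rpm, dir flips to +; running = +3058.1111
Stage 3 [35T→69T]: ω = 3058.1111×35/69 = 1551.2158 rpm, dir flips to −; running = −1551.2158

-1551.2158 rpm (opposite to input, |ω| = 1551.2158 rpm)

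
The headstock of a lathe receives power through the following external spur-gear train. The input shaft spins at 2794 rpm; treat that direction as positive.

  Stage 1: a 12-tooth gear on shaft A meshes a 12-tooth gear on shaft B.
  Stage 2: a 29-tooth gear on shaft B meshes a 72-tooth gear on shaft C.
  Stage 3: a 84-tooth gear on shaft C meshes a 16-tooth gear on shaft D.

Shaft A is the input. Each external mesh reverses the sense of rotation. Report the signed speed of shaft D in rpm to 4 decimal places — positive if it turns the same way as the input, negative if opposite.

Stage 1 [12T→12T]: ω = 2794.0000×12/12 = 2794.0000 rpm, dir flips to −; running = −2794.0000
Stage 2 [29T→72T]: ω = 2794.0000×29/72 = 1125.3611 rpm, dir flips to +; running = +1125.3611
Stage 3 [84T→16T]: ω = 1125.3611×84/16 = 5908.1458 rpm, dir flips to −; running = −5908.1458

-5908.1458 rpm (opposite to input, |ω| = 5908.1458 rpm)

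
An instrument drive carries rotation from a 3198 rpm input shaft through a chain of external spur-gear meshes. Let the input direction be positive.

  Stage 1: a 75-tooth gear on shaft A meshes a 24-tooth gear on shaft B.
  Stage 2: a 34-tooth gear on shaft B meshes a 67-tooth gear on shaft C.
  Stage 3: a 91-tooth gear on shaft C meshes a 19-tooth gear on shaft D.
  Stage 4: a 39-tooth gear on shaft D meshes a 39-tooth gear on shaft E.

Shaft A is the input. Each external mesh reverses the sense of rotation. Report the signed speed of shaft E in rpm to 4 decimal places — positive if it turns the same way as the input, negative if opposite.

+24289.6013 rpm (same as input, |ω| = 24289.6013 rpm)

Stage 1 [75T→24T]: ω = 3198.0000×75/24 = 9993.7500 rpm, dir flips to −; running = −9993.7500
Stage 2 [34T→67T]: ω = 9993.7500×34/67 = 5071.4552 rpm, dir flips to +; running = +5071.4552
Stage 3 [91T→19T]: ω = 5071.4552×91/19 = 24289.6013 rpm, dir flips to −; running = −24289.6013
Stage 4 [39T→39T]: ω = 24289.6013×39/39 = 24289.6013 rpm, dir flips to +; running = +24289.6013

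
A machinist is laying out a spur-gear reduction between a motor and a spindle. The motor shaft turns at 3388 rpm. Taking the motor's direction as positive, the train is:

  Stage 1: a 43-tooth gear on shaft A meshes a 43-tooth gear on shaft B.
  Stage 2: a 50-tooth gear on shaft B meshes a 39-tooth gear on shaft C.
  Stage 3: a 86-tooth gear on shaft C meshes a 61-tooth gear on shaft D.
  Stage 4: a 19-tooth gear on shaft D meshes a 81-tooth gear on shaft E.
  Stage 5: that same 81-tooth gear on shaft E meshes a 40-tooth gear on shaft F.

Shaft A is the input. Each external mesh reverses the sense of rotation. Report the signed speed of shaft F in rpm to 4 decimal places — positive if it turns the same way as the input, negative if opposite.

-2908.7810 rpm (opposite to input, |ω| = 2908.7810 rpm)

Stage 1 [43T→43T]: ω = 3388.0000×43/43 = 3388.0000 rpm, dir flips to −; running = −3388.0000
Stage 2 [50T→39T]: ω = 3388.0000×50/39 = 4343.5897 rpm, dir flips to +; running = +4343.5897
Stage 3 [86T→61T]: ω = 4343.5897×86/61 = 6123.7495 rpm, dir flips to −; running = −6123.7495
Stage 4 [19T→81T]: ω = 6123.7495×19/81 = 1436.4351 rpm, dir flips to +; running = +1436.4351
Stage 5 [81T→40T]: ω = 1436.4351×81/40 = 2908.7810 rpm, dir flips to −; running = −2908.7810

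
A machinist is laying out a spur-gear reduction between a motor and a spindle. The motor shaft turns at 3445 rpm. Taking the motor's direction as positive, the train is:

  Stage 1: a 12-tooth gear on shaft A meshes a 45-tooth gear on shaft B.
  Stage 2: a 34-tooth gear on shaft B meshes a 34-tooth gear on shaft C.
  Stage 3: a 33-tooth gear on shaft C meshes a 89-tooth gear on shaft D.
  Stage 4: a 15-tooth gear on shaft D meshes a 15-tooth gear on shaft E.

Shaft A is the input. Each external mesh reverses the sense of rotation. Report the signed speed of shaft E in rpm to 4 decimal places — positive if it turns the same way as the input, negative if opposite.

Stage 1 [12T→45T]: ω = 3445.0000×12/45 = 918.6667 rpm, dir flips to −; running = −918.6667
Stage 2 [34T→34T]: ω = 918.6667×34/34 = 918.6667 rpm, dir flips to +; running = +918.6667
Stage 3 [33T→89T]: ω = 918.6667×33/89 = 340.6292 rpm, dir flips to −; running = −340.6292
Stage 4 [15T→15T]: ω = 340.6292×15/15 = 340.6292 rpm, dir flips to +; running = +340.6292

+340.6292 rpm (same as input, |ω| = 340.6292 rpm)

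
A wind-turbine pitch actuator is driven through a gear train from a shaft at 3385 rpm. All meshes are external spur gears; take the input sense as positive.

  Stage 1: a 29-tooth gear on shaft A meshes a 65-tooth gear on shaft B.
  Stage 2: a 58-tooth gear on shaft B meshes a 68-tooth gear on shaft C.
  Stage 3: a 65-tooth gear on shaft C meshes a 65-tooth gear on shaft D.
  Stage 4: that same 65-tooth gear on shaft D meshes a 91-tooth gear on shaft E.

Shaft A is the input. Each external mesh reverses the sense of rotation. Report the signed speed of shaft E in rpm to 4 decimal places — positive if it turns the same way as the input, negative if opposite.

+920.0986 rpm (same as input, |ω| = 920.0986 rpm)

Stage 1 [29T→65T]: ω = 3385.0000×29/65 = 1510.2308 rpm, dir flips to −; running = −1510.2308
Stage 2 [58T→68T]: ω = 1510.2308×58/68 = 1288.1380 rpm, dir flips to +; running = +1288.1380
Stage 3 [65T→65T]: ω = 1288.1380×65/65 = 1288.1380 rpm, dir flips to −; running = −1288.1380
Stage 4 [65T→91T]: ω = 1288.1380×65/91 = 920.0986 rpm, dir flips to +; running = +920.0986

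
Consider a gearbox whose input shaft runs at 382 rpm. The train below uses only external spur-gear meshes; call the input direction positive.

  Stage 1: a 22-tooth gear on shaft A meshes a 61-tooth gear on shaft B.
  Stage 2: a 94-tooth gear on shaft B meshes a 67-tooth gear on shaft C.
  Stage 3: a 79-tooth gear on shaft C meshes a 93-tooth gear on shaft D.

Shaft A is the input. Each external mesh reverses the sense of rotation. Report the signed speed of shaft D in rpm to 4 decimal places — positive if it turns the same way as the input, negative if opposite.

Stage 1 [22T→61T]: ω = 382.0000×22/61 = 137.7705 rpm, dir flips to −; running = −137.7705
Stage 2 [94T→67T]: ω = 137.7705×94/67 = 193.2899 rpm, dir flips to +; running = +193.2899
Stage 3 [79T→93T]: ω = 193.2899×79/93 = 164.1925 rpm, dir flips to −; running = −164.1925

-164.1925 rpm (opposite to input, |ω| = 164.1925 rpm)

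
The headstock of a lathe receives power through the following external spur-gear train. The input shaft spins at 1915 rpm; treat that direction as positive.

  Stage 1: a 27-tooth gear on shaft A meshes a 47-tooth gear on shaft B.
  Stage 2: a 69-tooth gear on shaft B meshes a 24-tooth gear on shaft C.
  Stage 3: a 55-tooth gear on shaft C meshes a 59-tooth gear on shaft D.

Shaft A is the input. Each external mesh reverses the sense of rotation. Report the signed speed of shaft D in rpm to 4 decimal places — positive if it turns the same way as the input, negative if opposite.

-2948.3783 rpm (opposite to input, |ω| = 2948.3783 rpm)

Stage 1 [27T→47T]: ω = 1915.0000×27/47 = 1100.1064 rpm, dir flips to −; running = −1100.1064
Stage 2 [69T→24T]: ω = 1100.1064×69/24 = 3162.8059 rpm, dir flips to +; running = +3162.8059
Stage 3 [55T→59T]: ω = 3162.8059×55/59 = 2948.3783 rpm, dir flips to −; running = −2948.3783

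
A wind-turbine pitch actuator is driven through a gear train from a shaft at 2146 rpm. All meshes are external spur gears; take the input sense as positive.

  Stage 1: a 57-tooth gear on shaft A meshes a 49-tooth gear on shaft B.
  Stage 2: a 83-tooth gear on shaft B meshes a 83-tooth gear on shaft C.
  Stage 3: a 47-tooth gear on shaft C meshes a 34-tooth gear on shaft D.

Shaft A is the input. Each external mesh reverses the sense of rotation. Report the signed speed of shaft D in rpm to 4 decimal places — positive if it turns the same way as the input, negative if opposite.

-3450.8607 rpm (opposite to input, |ω| = 3450.8607 rpm)

Stage 1 [57T→49T]: ω = 2146.0000×57/49 = 2496.3673 rpm, dir flips to −; running = −2496.3673
Stage 2 [83T→83T]: ω = 2496.3673×83/83 = 2496.3673 rpm, dir flips to +; running = +2496.3673
Stage 3 [47T→34T]: ω = 2496.3673×47/34 = 3450.8607 rpm, dir flips to −; running = −3450.8607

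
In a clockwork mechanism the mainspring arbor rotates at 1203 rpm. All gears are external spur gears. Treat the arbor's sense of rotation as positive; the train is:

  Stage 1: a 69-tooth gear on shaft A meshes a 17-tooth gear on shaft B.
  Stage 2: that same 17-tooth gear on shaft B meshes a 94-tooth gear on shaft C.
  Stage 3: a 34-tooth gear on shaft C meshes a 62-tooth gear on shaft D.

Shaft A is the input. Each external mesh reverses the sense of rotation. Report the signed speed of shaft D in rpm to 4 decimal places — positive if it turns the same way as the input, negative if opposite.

Stage 1 [69T→17T]: ω = 1203.0000×69/17 = 4882.7647 rpm, dir flips to −; running = −4882.7647
Stage 2 [17T→94T]: ω = 4882.7647×17/94 = 883.0532 rpm, dir flips to +; running = +883.0532
Stage 3 [34T→62T]: ω = 883.0532×34/62 = 484.2550 rpm, dir flips to −; running = −484.2550

-484.2550 rpm (opposite to input, |ω| = 484.2550 rpm)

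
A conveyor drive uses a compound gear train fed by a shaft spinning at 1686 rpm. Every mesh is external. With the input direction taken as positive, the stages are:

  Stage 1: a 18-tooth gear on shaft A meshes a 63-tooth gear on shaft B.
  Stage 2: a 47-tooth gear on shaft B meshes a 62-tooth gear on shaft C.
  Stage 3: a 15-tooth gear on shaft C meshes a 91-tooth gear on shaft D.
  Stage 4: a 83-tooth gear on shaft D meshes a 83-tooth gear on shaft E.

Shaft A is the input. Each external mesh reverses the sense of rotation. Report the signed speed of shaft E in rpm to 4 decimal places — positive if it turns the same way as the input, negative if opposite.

+60.1929 rpm (same as input, |ω| = 60.1929 rpm)

Stage 1 [18T→63T]: ω = 1686.0000×18/63 = 481.7143 rpm, dir flips to −; running = −481.7143
Stage 2 [47T→62T]: ω = 481.7143×47/62 = 365.1705 rpm, dir flips to +; running = +365.1705
Stage 3 [15T→91T]: ω = 365.1705×15/91 = 60.1929 rpm, dir flips to −; running = −60.1929
Stage 4 [83T→83T]: ω = 60.1929×83/83 = 60.1929 rpm, dir flips to +; running = +60.1929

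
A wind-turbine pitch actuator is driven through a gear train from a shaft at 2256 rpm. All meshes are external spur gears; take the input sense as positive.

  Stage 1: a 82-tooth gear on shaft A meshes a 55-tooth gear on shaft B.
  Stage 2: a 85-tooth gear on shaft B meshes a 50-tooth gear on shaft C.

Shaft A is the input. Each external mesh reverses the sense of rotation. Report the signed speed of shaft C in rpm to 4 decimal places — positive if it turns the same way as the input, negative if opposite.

+5717.9345 rpm (same as input, |ω| = 5717.9345 rpm)

Stage 1 [82T→55T]: ω = 2256.0000×82/55 = 3363.4909 rpm, dir flips to −; running = −3363.4909
Stage 2 [85T→50T]: ω = 3363.4909×85/50 = 5717.9345 rpm, dir flips to +; running = +5717.9345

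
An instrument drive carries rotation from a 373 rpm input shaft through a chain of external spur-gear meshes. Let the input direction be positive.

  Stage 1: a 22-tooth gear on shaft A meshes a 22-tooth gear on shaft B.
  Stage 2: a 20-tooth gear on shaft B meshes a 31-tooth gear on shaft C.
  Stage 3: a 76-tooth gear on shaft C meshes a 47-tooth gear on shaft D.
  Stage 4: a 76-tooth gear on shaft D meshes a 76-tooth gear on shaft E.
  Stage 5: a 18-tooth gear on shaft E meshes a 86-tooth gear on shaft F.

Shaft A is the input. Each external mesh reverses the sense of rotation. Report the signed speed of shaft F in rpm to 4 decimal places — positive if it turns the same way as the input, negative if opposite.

-81.4455 rpm (opposite to input, |ω| = 81.4455 rpm)

Stage 1 [22T→22T]: ω = 373.0000×22/22 = 373.0000 rpm, dir flips to −; running = −373.0000
Stage 2 [20T→31T]: ω = 373.0000×20/31 = 240.6452 rpm, dir flips to +; running = +240.6452
Stage 3 [76T→47T]: ω = 240.6452×76/47 = 389.1283 rpm, dir flips to −; running = −389.1283
Stage 4 [76T→76T]: ω = 389.1283×76/76 = 389.1283 rpm, dir flips to +; running = +389.1283
Stage 5 [18T→86T]: ω = 389.1283×18/86 = 81.4455 rpm, dir flips to −; running = −81.4455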